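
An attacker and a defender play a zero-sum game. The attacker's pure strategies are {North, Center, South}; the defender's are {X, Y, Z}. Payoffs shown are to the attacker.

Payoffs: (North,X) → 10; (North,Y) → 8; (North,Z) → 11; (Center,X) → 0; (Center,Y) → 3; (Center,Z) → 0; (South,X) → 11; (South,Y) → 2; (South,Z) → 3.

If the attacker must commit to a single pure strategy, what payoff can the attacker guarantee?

Row minima: North → 8, Center → 0, South → 2.
The best of these is 8.

8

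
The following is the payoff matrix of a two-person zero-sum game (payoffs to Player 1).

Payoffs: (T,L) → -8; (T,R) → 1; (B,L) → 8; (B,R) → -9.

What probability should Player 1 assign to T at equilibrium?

Row minima: T → -8, B → -9; maximin = -8.
Column maxima: L → 8, R → 1; minimax = 1.
-8 ≠ 1, so there is no saddle point; optimal play is mixed.
Let Player 1 play T with probability p. Expected payoff against L: (-8)p + 8(1−p) = −16p + 8; against R: 1p + (-9)(1−p) = 10p − 9.
Setting these equal: −16p + 8 = 10p − 9 ⇒ −26p = -17 ⇒ p = 17/26, and the value is (-16)·(17/26) + 8 = -32/13.
For Player 2: with q = P(L), equating T's and B's payoffs gives −9q + 1 = 17q − 9 ⇒ q = 5/13.

17/26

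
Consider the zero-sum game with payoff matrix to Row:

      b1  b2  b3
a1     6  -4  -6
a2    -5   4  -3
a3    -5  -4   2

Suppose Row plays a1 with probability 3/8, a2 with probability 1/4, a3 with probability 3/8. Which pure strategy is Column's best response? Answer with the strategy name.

If Column plays b1, Row's expected payoff is (3/8)·6 + (1/4)·(-5) + (3/8)·(-5) = -7/8.
If Column plays b2, Row's expected payoff is (3/8)·(-4) + (1/4)·4 + (3/8)·(-4) = -2.
If Column plays b3, Row's expected payoff is (3/8)·(-6) + (1/4)·(-3) + (3/8)·2 = -9/4.
Column minimizes Row's payoff; the smallest is -9/4, so the best response is b3.

b3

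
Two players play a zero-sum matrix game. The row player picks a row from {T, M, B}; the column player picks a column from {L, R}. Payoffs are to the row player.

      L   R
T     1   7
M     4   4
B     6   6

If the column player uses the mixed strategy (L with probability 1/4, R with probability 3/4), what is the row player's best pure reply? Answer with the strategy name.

B

Expected payoff of T: (1/4)·1 + (3/4)·7 = 11/2.
Expected payoff of M: (1/4)·4 + (3/4)·4 = 4.
Expected payoff of B: (1/4)·6 + (3/4)·6 = 6.
The largest is 6, so the row player's best response is B.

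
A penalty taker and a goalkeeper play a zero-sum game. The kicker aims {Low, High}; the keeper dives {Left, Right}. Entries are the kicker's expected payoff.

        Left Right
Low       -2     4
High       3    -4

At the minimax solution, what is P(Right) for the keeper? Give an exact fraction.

5/13

Row minima: Low → -2, High → -4; maximin = -2.
Column maxima: Left → 3, Right → 4; minimax = 3.
-2 ≠ 3, so there is no saddle point; optimal play is mixed.
Let the kicker play Low with probability p. Expected payoff against Left: (-2)p + 3(1−p) = −5p + 3; against Right: 4p + (-4)(1−p) = 8p − 4.
Setting these equal: −5p + 3 = 8p − 4 ⇒ −13p = -7 ⇒ p = 7/13, and the value is (-5)·(7/13) + 3 = 4/13.
For the keeper: with q = P(Left), equating Low's and High's payoffs gives −6q + 4 = 7q − 4 ⇒ q = 8/13.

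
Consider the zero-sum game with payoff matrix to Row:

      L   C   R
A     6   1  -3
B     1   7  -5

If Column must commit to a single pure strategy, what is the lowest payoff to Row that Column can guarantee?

Column maxima: L → 6, C → 7, R → -3.
The smallest of these is -3.

-3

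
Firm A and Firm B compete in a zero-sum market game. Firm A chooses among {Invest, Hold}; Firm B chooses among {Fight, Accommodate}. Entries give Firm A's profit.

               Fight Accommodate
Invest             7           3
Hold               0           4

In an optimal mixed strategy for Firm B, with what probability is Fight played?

Row minima: Invest → 3, Hold → 0; maximin = 3.
Column maxima: Fight → 7, Accommodate → 4; minimax = 4.
3 ≠ 4, so there is no saddle point; optimal play is mixed.
Let Firm A play Invest with probability p. Expected payoff against Fight: 7p + 0(1−p) = 7p; against Accommodate: 3p + 4(1−p) = −p + 4.
Setting these equal: 7p = −p + 4 ⇒ 8p = 4 ⇒ p = 1/2, and the value is (7)·(1/2) = 7/2.
For Firm B: with q = P(Fight), equating Invest's and Hold's payoffs gives 4q + 3 = −4q + 4 ⇒ q = 1/8.

1/8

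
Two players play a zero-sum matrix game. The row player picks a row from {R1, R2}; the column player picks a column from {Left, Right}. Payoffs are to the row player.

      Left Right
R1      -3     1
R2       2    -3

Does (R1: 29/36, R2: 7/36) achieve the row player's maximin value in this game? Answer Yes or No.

Against Left this mix gives (29/36)·(-3) + (7/36)·2 = -73/36.
Against Right this mix gives (29/36)·1 + (7/36)·(-3) = 2/9.
The column player will play Left, holding the row player to -73/36. Shifting weight toward the row that does better against Left would raise this floor (the equalizing mix achieves -7/9 against both Left and Right), so the proposed strategy is not optimal.

No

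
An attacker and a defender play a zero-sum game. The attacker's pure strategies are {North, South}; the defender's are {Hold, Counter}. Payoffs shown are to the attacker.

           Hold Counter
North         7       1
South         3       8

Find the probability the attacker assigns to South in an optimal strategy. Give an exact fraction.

Row minima: North → 1, South → 3; maximin = 3.
Column maxima: Hold → 7, Counter → 8; minimax = 7.
3 ≠ 7, so there is no saddle point; optimal play is mixed.
Let the attacker play North with probability p. Expected payoff against Hold: 7p + 3(1−p) = 4p + 3; against Counter: 1p + 8(1−p) = −7p + 8.
Setting these equal: 4p + 3 = −7p + 8 ⇒ 11p = 5 ⇒ p = 5/11, and the value is (4)·(5/11) + 3 = 53/11.
For the defender: with q = P(Hold), equating North's and South's payoffs gives 6q + 1 = −5q + 8 ⇒ q = 7/11.

6/11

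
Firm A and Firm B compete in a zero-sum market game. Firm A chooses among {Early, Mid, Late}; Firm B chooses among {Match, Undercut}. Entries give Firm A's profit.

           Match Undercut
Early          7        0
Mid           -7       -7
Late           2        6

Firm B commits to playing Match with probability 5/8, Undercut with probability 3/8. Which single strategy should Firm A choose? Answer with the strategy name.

Expected payoff of Early: (5/8)·7 + (3/8)·0 = 35/8.
Expected payoff of Mid: (5/8)·(-7) + (3/8)·(-7) = -7.
Expected payoff of Late: (5/8)·2 + (3/8)·6 = 7/2.
The largest is 35/8, so Firm A's best response is Early.

Early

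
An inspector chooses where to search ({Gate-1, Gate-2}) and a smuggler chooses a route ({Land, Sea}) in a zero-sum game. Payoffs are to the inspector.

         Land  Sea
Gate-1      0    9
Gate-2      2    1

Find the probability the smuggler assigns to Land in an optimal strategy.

4/5

Row minima: Gate-1 → 0, Gate-2 → 1; maximin = 1.
Column maxima: Land → 2, Sea → 9; minimax = 2.
1 ≠ 2, so there is no saddle point; optimal play is mixed.
Let the inspector play Gate-1 with probability p. Expected payoff against Land: 0p + 2(1−p) = −2p + 2; against Sea: 9p + 1(1−p) = 8p + 1.
Setting these equal: −2p + 2 = 8p + 1 ⇒ −10p = -1 ⇒ p = 1/10, and the value is (-2)·(1/10) + 2 = 9/5.
For the smuggler: with q = P(Land), equating Gate-1's and Gate-2's payoffs gives −9q + 9 = q + 1 ⇒ q = 4/5.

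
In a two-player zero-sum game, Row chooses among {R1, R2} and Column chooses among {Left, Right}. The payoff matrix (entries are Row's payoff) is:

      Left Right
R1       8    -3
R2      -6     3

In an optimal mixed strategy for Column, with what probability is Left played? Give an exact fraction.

3/10

Row minima: R1 → -3, R2 → -6; maximin = -3.
Column maxima: Left → 8, Right → 3; minimax = 3.
-3 ≠ 3, so there is no saddle point; optimal play is mixed.
Let Row play R1 with probability p. Expected payoff against Left: 8p + (-6)(1−p) = 14p − 6; against Right: (-3)p + 3(1−p) = −6p + 3.
Setting these equal: 14p − 6 = −6p + 3 ⇒ 20p = 9 ⇒ p = 9/20, and the value is (14)·(9/20) − 6 = 3/10.
For Column: with q = P(Left), equating R1's and R2's payoffs gives 11q − 3 = −9q + 3 ⇒ q = 3/10.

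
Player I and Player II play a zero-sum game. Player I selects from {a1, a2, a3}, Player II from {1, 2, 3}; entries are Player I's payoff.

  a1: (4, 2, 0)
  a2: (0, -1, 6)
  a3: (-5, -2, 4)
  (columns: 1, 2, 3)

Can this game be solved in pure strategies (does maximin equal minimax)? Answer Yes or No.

Row minima: a1 → 0, a2 → -1, a3 → -5; maximin = 0.
Column maxima: 1 → 4, 2 → 2, 3 → 6; minimax = 2.
0 ≠ 2, so no pure-strategy equilibrium exists.

No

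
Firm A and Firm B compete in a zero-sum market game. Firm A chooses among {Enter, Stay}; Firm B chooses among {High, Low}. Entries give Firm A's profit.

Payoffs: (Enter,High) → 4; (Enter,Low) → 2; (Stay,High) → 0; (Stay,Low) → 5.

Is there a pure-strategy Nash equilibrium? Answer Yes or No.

Row minima: Enter → 2, Stay → 0; maximin = 2.
Column maxima: High → 4, Low → 5; minimax = 4.
2 ≠ 4, so no pure-strategy equilibrium exists.

No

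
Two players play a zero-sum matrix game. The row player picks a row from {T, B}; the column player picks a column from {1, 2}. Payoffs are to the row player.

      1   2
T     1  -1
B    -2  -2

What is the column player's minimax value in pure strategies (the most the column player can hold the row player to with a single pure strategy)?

Column maxima: 1 → 1, 2 → -1.
The smallest of these is -1.

-1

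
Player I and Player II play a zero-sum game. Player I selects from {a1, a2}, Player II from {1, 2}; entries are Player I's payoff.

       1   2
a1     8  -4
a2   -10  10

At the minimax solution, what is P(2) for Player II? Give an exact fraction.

9/16

Row minima: a1 → -4, a2 → -10; maximin = -4.
Column maxima: 1 → 8, 2 → 10; minimax = 8.
-4 ≠ 8, so there is no saddle point; optimal play is mixed.
Let Player I play a1 with probability p. Expected payoff against 1: 8p + (-10)(1−p) = 18p − 10; against 2: (-4)p + 10(1−p) = −14p + 10.
Setting these equal: 18p − 10 = −14p + 10 ⇒ 32p = 20 ⇒ p = 5/8, and the value is (18)·(5/8) − 10 = 5/4.
For Player II: with q = P(1), equating a1's and a2's payoffs gives 12q − 4 = −20q + 10 ⇒ q = 7/16.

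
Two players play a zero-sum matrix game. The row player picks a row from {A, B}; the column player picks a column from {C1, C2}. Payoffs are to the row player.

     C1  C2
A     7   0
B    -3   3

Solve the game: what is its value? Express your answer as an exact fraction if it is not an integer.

Row minima: A → 0, B → -3; maximin = 0.
Column maxima: C1 → 7, C2 → 3; minimax = 3.
0 ≠ 3, so there is no saddle point; optimal play is mixed.
Let the row player play A with probability p. Expected payoff against C1: 7p + (-3)(1−p) = 10p − 3; against C2: 0p + 3(1−p) = −3p + 3.
Setting these equal: 10p − 3 = −3p + 3 ⇒ 13p = 6 ⇒ p = 6/13, and the value is (10)·(6/13) − 3 = 21/13.
For the column player: with q = P(C1), equating A's and B's payoffs gives 7q = −6q + 3 ⇒ q = 3/13.

21/13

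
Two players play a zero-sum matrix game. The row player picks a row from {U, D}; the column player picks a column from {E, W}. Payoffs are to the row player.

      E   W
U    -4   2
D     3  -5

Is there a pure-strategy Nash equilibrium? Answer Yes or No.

Row minima: U → -4, D → -5; maximin = -4.
Column maxima: E → 3, W → 2; minimax = 2.
-4 ≠ 2, so no pure-strategy equilibrium exists.

No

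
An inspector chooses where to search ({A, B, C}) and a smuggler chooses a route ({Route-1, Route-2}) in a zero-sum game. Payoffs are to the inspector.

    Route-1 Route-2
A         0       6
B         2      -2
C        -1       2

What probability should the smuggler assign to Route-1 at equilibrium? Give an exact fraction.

4/5

Row minima: A → 0, B → -2, C → -1; maximin = 0.
Column maxima: Route-1 → 2, Route-2 → 6; minimax = 2.
0 ≠ 2, so there is no saddle point; optimal play is mixed.
C is strictly dominated by A, so the inspector never plays it.
On the remaining 2×2 (A, B vs Route-1, Route-2):
Let the inspector play A with probability p. Expected payoff against Route-1: 0p + 2(1−p) = −2p + 2; against Route-2: 6p + (-2)(1−p) = 8p − 2.
Setting these equal: −2p + 2 = 8p − 2 ⇒ −10p = -4 ⇒ p = 2/5, and the value is (-2)·(2/5) + 2 = 6/5.
For the smuggler: with q = P(Route-1), equating A's and B's payoffs gives −6q + 6 = 4q − 2 ⇒ q = 4/5.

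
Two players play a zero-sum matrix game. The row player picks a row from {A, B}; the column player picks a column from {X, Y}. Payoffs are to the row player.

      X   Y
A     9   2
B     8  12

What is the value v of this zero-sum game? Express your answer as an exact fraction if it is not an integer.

92/11

Row minima: A → 2, B → 8; maximin = 8.
Column maxima: X → 9, Y → 12; minimax = 9.
8 ≠ 9, so there is no saddle point; optimal play is mixed.
Let the row player play A with probability p. Expected payoff against X: 9p + 8(1−p) = p + 8; against Y: 2p + 12(1−p) = −10p + 12.
Setting these equal: p + 8 = −10p + 12 ⇒ 11p = 4 ⇒ p = 4/11, and the value is (1)·(4/11) + 8 = 92/11.
For the column player: with q = P(X), equating A's and B's payoffs gives 7q + 2 = −4q + 12 ⇒ q = 10/11.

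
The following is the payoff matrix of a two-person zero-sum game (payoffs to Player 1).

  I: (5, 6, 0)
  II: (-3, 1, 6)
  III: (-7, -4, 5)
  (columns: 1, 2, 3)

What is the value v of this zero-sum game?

Row minima: I → 0, II → -3, III → -7; maximin = 0.
Column maxima: 1 → 5, 2 → 6, 3 → 6; minimax = 5.
0 ≠ 5, so there is no saddle point; optimal play is mixed.
III is strictly dominated by II, so Player 1 never plays it.
2 is strictly dominated by 1 (it gives Player 1 strictly more in every row), so Player 2 never plays it.
On the remaining 2×2 (I, II vs 1, 3):
Let Player 1 play I with probability p. Expected payoff against 1: 5p + (-3)(1−p) = 8p − 3; against 3: 0p + 6(1−p) = −6p + 6.
Setting these equal: 8p − 3 = −6p + 6 ⇒ 14p = 9 ⇒ p = 9/14, and the value is (8)·(9/14) − 3 = 15/7.
For Player 2: with q = P(1), equating I's and II's payoffs gives 5q = −9q + 6 ⇒ q = 3/7.

15/7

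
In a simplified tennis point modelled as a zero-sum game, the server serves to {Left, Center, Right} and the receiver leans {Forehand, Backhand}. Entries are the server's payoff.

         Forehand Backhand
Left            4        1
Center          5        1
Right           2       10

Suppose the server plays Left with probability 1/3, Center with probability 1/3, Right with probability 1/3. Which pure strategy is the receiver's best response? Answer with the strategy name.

Forehand

If the receiver plays Forehand, the server's expected payoff is (1/3)·4 + (1/3)·5 + (1/3)·2 = 11/3.
If the receiver plays Backhand, the server's expected payoff is (1/3)·1 + (1/3)·1 + (1/3)·10 = 4.
The receiver minimizes the server's payoff; the smallest is 11/3, so the best response is Forehand.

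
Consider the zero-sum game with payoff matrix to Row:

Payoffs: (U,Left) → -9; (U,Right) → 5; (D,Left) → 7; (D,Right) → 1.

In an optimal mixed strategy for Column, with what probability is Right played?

Row minima: U → -9, D → 1; maximin = 1.
Column maxima: Left → 7, Right → 5; minimax = 5.
1 ≠ 5, so there is no saddle point; optimal play is mixed.
Let Row play U with probability p. Expected payoff against Left: (-9)p + 7(1−p) = −16p + 7; against Right: 5p + 1(1−p) = 4p + 1.
Setting these equal: −16p + 7 = 4p + 1 ⇒ −20p = -6 ⇒ p = 3/10, and the value is (-16)·(3/10) + 7 = 11/5.
For Column: with q = P(Left), equating U's and D's payoffs gives −14q + 5 = 6q + 1 ⇒ q = 1/5.

4/5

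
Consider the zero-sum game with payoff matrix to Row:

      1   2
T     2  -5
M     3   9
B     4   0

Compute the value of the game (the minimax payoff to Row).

Row minima: T → -5, M → 3, B → 0; maximin = 3.
Column maxima: 1 → 4, 2 → 9; minimax = 4.
3 ≠ 4, so there is no saddle point; optimal play is mixed.
T is strictly dominated by M, so Row never plays it.
On the remaining 2×2 (M, B vs 1, 2):
Let Row play M with probability p. Expected payoff against 1: 3p + 4(1−p) = −p + 4; against 2: 9p + 0(1−p) = 9p.
Setting these equal: −p + 4 = 9p ⇒ −10p = -4 ⇒ p = 2/5, and the value is (-1)·(2/5) + 4 = 18/5.
For Column: with q = P(1), equating M's and B's payoffs gives −6q + 9 = 4q ⇒ q = 9/10.

18/5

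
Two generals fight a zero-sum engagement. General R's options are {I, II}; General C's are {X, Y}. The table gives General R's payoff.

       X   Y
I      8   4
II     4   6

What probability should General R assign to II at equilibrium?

2/3

Row minima: I → 4, II → 4; maximin = 4.
Column maxima: X → 8, Y → 6; minimax = 6.
4 ≠ 6, so there is no saddle point; optimal play is mixed.
Let General R play I with probability p. Expected payoff against X: 8p + 4(1−p) = 4p + 4; against Y: 4p + 6(1−p) = −2p + 6.
Setting these equal: 4p + 4 = −2p + 6 ⇒ 6p = 2 ⇒ p = 1/3, and the value is (4)·(1/3) + 4 = 16/3.
For General C: with q = P(X), equating I's and II's payoffs gives 4q + 4 = −2q + 6 ⇒ q = 1/3.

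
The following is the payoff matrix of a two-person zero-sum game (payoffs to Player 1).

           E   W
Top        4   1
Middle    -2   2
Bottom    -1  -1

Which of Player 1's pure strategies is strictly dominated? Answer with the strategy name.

Bottom

Top gives a strictly higher payoff than Bottom against every column: 4 > -1, 1 > -1.
So Bottom is strictly dominated and Player 1 never plays it.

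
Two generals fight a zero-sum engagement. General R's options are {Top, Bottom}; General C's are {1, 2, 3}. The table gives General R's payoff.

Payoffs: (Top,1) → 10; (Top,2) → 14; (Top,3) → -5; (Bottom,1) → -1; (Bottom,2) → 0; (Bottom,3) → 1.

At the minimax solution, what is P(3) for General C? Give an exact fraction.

11/17

Row minima: Top → -5, Bottom → -1; maximin = -1.
Column maxima: 1 → 10, 2 → 14, 3 → 1; minimax = 1.
-1 ≠ 1, so there is no saddle point; optimal play is mixed.
2 is strictly dominated by 1 (it gives General R strictly more in every row), so General C never plays it.
On the remaining 2×2 (Top, Bottom vs 1, 3):
Let General R play Top with probability p. Expected payoff against 1: 10p + (-1)(1−p) = 11p − 1; against 3: (-5)p + 1(1−p) = −6p + 1.
Setting these equal: 11p − 1 = −6p + 1 ⇒ 17p = 2 ⇒ p = 2/17, and the value is (11)·(2/17) − 1 = 5/17.
For General C: with q = P(1), equating Top's and Bottom's payoffs gives 15q − 5 = −2q + 1 ⇒ q = 6/17.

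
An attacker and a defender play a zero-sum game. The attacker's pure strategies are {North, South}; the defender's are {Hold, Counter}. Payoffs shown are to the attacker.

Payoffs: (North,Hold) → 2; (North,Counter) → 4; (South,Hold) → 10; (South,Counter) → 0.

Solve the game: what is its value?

Row minima: North → 2, South → 0; maximin = 2.
Column maxima: Hold → 10, Counter → 4; minimax = 4.
2 ≠ 4, so there is no saddle point; optimal play is mixed.
Let the attacker play North with probability p. Expected payoff against Hold: 2p + 10(1−p) = −8p + 10; against Counter: 4p + 0(1−p) = 4p.
Setting these equal: −8p + 10 = 4p ⇒ −12p = -10 ⇒ p = 5/6, and the value is (-8)·(5/6) + 10 = 10/3.
For the defender: with q = P(Hold), equating North's and South's payoffs gives −2q + 4 = 10q ⇒ q = 1/3.

10/3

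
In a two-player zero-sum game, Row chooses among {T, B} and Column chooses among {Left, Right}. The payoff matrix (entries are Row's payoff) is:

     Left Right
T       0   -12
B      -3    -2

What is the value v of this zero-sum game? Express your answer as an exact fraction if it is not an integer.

Row minima: T → -12, B → -3; maximin = -3.
Column maxima: Left → 0, Right → -2; minimax = -2.
-3 ≠ -2, so there is no saddle point; optimal play is mixed.
Let Row play T with probability p. Expected payoff against Left: 0p + (-3)(1−p) = 3p − 3; against Right: (-12)p + (-2)(1−p) = −10p − 2.
Setting these equal: 3p − 3 = −10p − 2 ⇒ 13p = 1 ⇒ p = 1/13, and the value is (3)·(1/13) − 3 = -36/13.
For Column: with q = P(Left), equating T's and B's payoffs gives 12q − 12 = −q − 2 ⇒ q = 10/13.

-36/13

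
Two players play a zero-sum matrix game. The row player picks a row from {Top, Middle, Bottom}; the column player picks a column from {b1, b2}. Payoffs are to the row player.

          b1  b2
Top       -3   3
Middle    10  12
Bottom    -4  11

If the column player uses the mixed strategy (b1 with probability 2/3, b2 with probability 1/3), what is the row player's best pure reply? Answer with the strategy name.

Middle

Expected payoff of Top: (2/3)·(-3) + (1/3)·3 = -1.
Expected payoff of Middle: (2/3)·10 + (1/3)·12 = 32/3.
Expected payoff of Bottom: (2/3)·(-4) + (1/3)·11 = 1.
The largest is 32/3, so the row player's best response is Middle.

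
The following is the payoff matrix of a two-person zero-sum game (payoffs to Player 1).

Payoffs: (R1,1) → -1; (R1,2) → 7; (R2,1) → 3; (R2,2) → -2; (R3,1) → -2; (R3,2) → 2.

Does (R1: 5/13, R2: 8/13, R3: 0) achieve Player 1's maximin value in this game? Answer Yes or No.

Yes

Against 1 this mix gives (5/13)·(-1) + (8/13)·3 = 19/13.
Against 2 this mix gives (5/13)·7 + (8/13)·(-2) = 19/13.
All of Player 2's active replies (1, 2) yield 19/13, and no column does worse for Player 1. The mix makes Player 2 indifferent and guarantees 19/13, so it is optimal.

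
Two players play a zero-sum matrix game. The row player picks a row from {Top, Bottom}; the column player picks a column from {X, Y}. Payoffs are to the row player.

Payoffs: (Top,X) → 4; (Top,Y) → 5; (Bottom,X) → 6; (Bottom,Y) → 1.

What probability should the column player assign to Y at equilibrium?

1/3

Row minima: Top → 4, Bottom → 1; maximin = 4.
Column maxima: X → 6, Y → 5; minimax = 5.
4 ≠ 5, so there is no saddle point; optimal play is mixed.
Let the row player play Top with probability p. Expected payoff against X: 4p + 6(1−p) = −2p + 6; against Y: 5p + 1(1−p) = 4p + 1.
Setting these equal: −2p + 6 = 4p + 1 ⇒ −6p = -5 ⇒ p = 5/6, and the value is (-2)·(5/6) + 6 = 13/3.
For the column player: with q = P(X), equating Top's and Bottom's payoffs gives −q + 5 = 5q + 1 ⇒ q = 2/3.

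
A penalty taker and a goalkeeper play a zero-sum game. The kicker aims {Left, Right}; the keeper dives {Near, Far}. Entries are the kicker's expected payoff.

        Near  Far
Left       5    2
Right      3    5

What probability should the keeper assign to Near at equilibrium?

3/5

Row minima: Left → 2, Right → 3; maximin = 3.
Column maxima: Near → 5, Far → 5; minimax = 5.
3 ≠ 5, so there is no saddle point; optimal play is mixed.
Let the kicker play Left with probability p. Expected payoff against Near: 5p + 3(1−p) = 2p + 3; against Far: 2p + 5(1−p) = −3p + 5.
Setting these equal: 2p + 3 = −3p + 5 ⇒ 5p = 2 ⇒ p = 2/5, and the value is (2)·(2/5) + 3 = 19/5.
For the keeper: with q = P(Near), equating Left's and Right's payoffs gives 3q + 2 = −2q + 5 ⇒ q = 3/5.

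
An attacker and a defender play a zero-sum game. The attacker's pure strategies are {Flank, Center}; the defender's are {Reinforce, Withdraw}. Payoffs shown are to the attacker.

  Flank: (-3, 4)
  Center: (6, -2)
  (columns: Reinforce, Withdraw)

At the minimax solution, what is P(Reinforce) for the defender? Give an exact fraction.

Row minima: Flank → -3, Center → -2; maximin = -2.
Column maxima: Reinforce → 6, Withdraw → 4; minimax = 4.
-2 ≠ 4, so there is no saddle point; optimal play is mixed.
Let the attacker play Flank with probability p. Expected payoff against Reinforce: (-3)p + 6(1−p) = −9p + 6; against Withdraw: 4p + (-2)(1−p) = 6p − 2.
Setting these equal: −9p + 6 = 6p − 2 ⇒ −15p = -8 ⇒ p = 8/15, and the value is (-9)·(8/15) + 6 = 6/5.
For the defender: with q = P(Reinforce), equating Flank's and Center's payoffs gives −7q + 4 = 8q − 2 ⇒ q = 2/5.

2/5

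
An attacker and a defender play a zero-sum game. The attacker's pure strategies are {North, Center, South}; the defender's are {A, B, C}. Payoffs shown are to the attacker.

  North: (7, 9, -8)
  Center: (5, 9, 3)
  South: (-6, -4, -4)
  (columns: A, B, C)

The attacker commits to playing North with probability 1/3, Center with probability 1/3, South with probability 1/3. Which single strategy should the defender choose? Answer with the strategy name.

C

If the defender plays A, the attacker's expected payoff is (1/3)·7 + (1/3)·5 + (1/3)·(-6) = 2.
If the defender plays B, the attacker's expected payoff is (1/3)·9 + (1/3)·9 + (1/3)·(-4) = 14/3.
If the defender plays C, the attacker's expected payoff is (1/3)·(-8) + (1/3)·3 + (1/3)·(-4) = -3.
The defender minimizes the attacker's payoff; the smallest is -3, so the best response is C.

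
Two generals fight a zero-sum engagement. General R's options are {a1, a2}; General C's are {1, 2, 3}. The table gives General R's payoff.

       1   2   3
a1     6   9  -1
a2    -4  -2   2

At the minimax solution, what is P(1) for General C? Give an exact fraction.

Row minima: a1 → -1, a2 → -4; maximin = -1.
Column maxima: 1 → 6, 2 → 9, 3 → 2; minimax = 2.
-1 ≠ 2, so there is no saddle point; optimal play is mixed.
2 is strictly dominated by 1 (it gives General R strictly more in every row), so General C never plays it.
On the remaining 2×2 (a1, a2 vs 1, 3):
Let General R play a1 with probability p. Expected payoff against 1: 6p + (-4)(1−p) = 10p − 4; against 3: (-1)p + 2(1−p) = −3p + 2.
Setting these equal: 10p − 4 = −3p + 2 ⇒ 13p = 6 ⇒ p = 6/13, and the value is (10)·(6/13) − 4 = 8/13.
For General C: with q = P(1), equating a1's and a2's payoffs gives 7q − 1 = −6q + 2 ⇒ q = 3/13.

3/13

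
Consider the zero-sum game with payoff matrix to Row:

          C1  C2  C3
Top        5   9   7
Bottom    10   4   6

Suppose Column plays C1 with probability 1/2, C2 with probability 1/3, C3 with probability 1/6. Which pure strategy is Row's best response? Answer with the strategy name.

Expected payoff of Top: (1/2)·5 + (1/3)·9 + (1/6)·7 = 20/3.
Expected payoff of Bottom: (1/2)·10 + (1/3)·4 + (1/6)·6 = 22/3.
The largest is 22/3, so Row's best response is Bottom.

Bottom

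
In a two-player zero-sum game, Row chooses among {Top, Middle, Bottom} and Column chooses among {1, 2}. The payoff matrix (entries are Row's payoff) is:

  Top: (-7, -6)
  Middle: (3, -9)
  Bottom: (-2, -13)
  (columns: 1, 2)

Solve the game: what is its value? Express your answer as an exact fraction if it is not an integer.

-81/13

Row minima: Top → -7, Middle → -9, Bottom → -13; maximin = -7.
Column maxima: 1 → 3, 2 → -6; minimax = -6.
-7 ≠ -6, so there is no saddle point; optimal play is mixed.
Bottom is strictly dominated by Middle, so Row never plays it.
On the remaining 2×2 (Top, Middle vs 1, 2):
Let Row play Top with probability p. Expected payoff against 1: (-7)p + 3(1−p) = −10p + 3; against 2: (-6)p + (-9)(1−p) = 3p − 9.
Setting these equal: −10p + 3 = 3p − 9 ⇒ −13p = -12 ⇒ p = 12/13, and the value is (-10)·(12/13) + 3 = -81/13.
For Column: with q = P(1), equating Top's and Middle's payoffs gives −q − 6 = 12q − 9 ⇒ q = 3/13.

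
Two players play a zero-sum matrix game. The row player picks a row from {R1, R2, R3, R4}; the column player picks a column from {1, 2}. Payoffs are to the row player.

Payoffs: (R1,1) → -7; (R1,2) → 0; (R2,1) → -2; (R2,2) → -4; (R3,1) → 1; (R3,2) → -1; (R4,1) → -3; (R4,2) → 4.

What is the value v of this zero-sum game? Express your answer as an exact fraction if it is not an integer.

Row minima: R1 → -7, R2 → -4, R3 → -1, R4 → -3; maximin = -1.
Column maxima: 1 → 1, 2 → 4; minimax = 1.
-1 ≠ 1, so there is no saddle point; optimal play is mixed.
R1 is strictly dominated by R4, so the row player never plays it.
R2 is strictly dominated by R3, so the row player never plays it.
On the remaining 2×2 (R3, R4 vs 1, 2):
Let the row player play R3 with probability p. Expected payoff against 1: 1p + (-3)(1−p) = 4p − 3; against 2: (-1)p + 4(1−p) = −5p + 4.
Setting these equal: 4p − 3 = −5p + 4 ⇒ 9p = 7 ⇒ p = 7/9, and the value is (4)·(7/9) − 3 = 1/9.
For the column player: with q = P(1), equating R3's and R4's payoffs gives 2q − 1 = −7q + 4 ⇒ q = 5/9.

1/9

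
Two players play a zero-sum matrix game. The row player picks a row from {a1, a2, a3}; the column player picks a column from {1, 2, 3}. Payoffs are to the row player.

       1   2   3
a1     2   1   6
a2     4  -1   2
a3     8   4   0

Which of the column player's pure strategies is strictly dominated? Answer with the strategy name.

1

2 holds the row player's payoff strictly below 1 in every row: 1 < 2, -1 < 4, 4 < 8.
So 1 is strictly dominated for the column player.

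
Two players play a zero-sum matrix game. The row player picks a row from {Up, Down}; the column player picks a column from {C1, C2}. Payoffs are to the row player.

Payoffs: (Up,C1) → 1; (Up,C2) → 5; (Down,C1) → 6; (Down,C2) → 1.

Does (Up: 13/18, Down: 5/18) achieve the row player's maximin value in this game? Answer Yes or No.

No

Against C1 this mix gives (13/18)·1 + (5/18)·6 = 43/18.
Against C2 this mix gives (13/18)·5 + (5/18)·1 = 35/9.
The column player will play C1, holding the row player to 43/18. Shifting weight toward the row that does better against C1 would raise this floor (the equalizing mix achieves 29/9 against both C1 and C2), so the proposed strategy is not optimal.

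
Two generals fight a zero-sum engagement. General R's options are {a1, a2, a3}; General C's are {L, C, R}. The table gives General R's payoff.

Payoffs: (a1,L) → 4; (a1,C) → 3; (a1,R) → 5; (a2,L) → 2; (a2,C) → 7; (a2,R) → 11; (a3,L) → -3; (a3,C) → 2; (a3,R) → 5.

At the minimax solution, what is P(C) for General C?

Row minima: a1 → 3, a2 → 2, a3 → -3; maximin = 3.
Column maxima: L → 4, C → 7, R → 11; minimax = 4.
3 ≠ 4, so there is no saddle point; optimal play is mixed.
a3 is strictly dominated by a2, so General R never plays it.
R is strictly dominated by L (it gives General R strictly more in every row), so General C never plays it.
On the remaining 2×2 (a1, a2 vs L, C):
Let General R play a1 with probability p. Expected payoff against L: 4p + 2(1−p) = 2p + 2; against C: 3p + 7(1−p) = −4p + 7.
Setting these equal: 2p + 2 = −4p + 7 ⇒ 6p = 5 ⇒ p = 5/6, and the value is (2)·(5/6) + 2 = 11/3.
For General C: with q = P(L), equating a1's and a2's payoffs gives q + 3 = −5q + 7 ⇒ q = 2/3.

1/3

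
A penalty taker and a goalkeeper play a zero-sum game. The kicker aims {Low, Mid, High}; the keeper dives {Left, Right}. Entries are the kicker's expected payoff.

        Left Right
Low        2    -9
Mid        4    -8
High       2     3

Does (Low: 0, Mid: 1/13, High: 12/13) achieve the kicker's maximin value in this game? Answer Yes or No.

Against Left this mix gives (1/13)·4 + (12/13)·2 = 28/13.
Against Right this mix gives (1/13)·(-8) + (12/13)·3 = 28/13.
All of the keeper's active replies (Left, Right) yield 28/13, and no column does worse for the kicker. The mix makes the keeper indifferent and guarantees 28/13, so it is optimal.

Yes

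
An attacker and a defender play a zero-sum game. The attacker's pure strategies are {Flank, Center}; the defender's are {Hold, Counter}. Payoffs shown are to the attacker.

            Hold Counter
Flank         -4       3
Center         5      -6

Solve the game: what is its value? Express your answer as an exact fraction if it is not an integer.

-1/2

Row minima: Flank → -4, Center → -6; maximin = -4.
Column maxima: Hold → 5, Counter → 3; minimax = 3.
-4 ≠ 3, so there is no saddle point; optimal play is mixed.
Let the attacker play Flank with probability p. Expected payoff against Hold: (-4)p + 5(1−p) = −9p + 5; against Counter: 3p + (-6)(1−p) = 9p − 6.
Setting these equal: −9p + 5 = 9p − 6 ⇒ −18p = -11 ⇒ p = 11/18, and the value is (-9)·(11/18) + 5 = -1/2.
For the defender: with q = P(Hold), equating Flank's and Center's payoffs gives −7q + 3 = 11q − 6 ⇒ q = 1/2.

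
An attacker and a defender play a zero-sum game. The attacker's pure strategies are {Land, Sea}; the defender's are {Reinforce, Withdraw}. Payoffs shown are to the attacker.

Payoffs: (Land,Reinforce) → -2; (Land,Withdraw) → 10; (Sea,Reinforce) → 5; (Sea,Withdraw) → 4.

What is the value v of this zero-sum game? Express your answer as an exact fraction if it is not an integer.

Row minima: Land → -2, Sea → 4; maximin = 4.
Column maxima: Reinforce → 5, Withdraw → 10; minimax = 5.
4 ≠ 5, so there is no saddle point; optimal play is mixed.
Let the attacker play Land with probability p. Expected payoff against Reinforce: (-2)p + 5(1−p) = −7p + 5; against Withdraw: 10p + 4(1−p) = 6p + 4.
Setting these equal: −7p + 5 = 6p + 4 ⇒ −13p = -1 ⇒ p = 1/13, and the value is (-7)·(1/13) + 5 = 58/13.
For the defender: with q = P(Reinforce), equating Land's and Sea's payoffs gives −12q + 10 = q + 4 ⇒ q = 6/13.

58/13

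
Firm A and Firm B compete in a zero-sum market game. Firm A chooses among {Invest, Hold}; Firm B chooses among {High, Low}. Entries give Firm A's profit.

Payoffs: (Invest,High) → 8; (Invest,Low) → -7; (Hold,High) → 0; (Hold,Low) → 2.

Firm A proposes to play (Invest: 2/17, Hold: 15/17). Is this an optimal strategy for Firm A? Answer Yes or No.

Against High this mix gives (2/17)·8 + (15/17)·0 = 16/17.
Against Low this mix gives (2/17)·(-7) + (15/17)·2 = 16/17.
All of Firm B's active replies (High, Low) yield 16/17, and no column does worse for Firm A. The mix makes Firm B indifferent and guarantees 16/17, so it is optimal.

Yes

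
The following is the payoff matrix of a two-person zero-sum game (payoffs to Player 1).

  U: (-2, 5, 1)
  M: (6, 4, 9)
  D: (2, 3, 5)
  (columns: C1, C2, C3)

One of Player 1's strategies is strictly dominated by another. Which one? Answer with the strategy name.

D

M gives a strictly higher payoff than D against every column: 6 > 2, 4 > 3, 9 > 5.
So D is strictly dominated and Player 1 never plays it.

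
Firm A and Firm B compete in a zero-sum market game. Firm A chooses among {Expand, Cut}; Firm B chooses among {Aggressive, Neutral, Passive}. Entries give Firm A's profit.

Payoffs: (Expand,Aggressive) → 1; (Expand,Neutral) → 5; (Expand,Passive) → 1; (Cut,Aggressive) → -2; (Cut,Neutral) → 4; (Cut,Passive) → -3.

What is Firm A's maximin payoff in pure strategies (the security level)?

1

Row minima: Expand → 1, Cut → -3.
The best of these is 1.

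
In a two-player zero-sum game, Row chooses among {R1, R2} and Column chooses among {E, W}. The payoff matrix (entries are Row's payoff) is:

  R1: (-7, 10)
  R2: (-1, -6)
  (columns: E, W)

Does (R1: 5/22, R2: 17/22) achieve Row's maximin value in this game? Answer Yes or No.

Against E this mix gives (5/22)·(-7) + (17/22)·(-1) = -26/11.
Against W this mix gives (5/22)·10 + (17/22)·(-6) = -26/11.
All of Column's active replies (E, W) yield -26/11, and no column does worse for Row. The mix makes Column indifferent and guarantees -26/11, so it is optimal.

Yes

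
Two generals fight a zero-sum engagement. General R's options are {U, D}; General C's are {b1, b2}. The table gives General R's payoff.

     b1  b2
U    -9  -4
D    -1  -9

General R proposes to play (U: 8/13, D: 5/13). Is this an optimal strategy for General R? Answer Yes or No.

Against b1 this mix gives (8/13)·(-9) + (5/13)·(-1) = -77/13.
Against b2 this mix gives (8/13)·(-4) + (5/13)·(-9) = -77/13.
All of General C's active replies (b1, b2) yield -77/13, and no column does worse for General R. The mix makes General C indifferent and guarantees -77/13, so it is optimal.

Yes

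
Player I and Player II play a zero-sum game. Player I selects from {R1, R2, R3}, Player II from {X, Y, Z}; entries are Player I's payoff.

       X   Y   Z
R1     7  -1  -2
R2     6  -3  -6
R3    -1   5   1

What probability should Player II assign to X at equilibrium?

3/11

Row minima: R1 → -2, R2 → -6, R3 → -1; maximin = -1.
Column maxima: X → 7, Y → 5, Z → 1; minimax = 1.
-1 ≠ 1, so there is no saddle point; optimal play is mixed.
R2 is strictly dominated by R1, so Player I never plays it.
Y is strictly dominated by Z (it gives Player I strictly more in every row), so Player II never plays it.
On the remaining 2×2 (R1, R3 vs X, Z):
Let Player I play R1 with probability p. Expected payoff against X: 7p + (-1)(1−p) = 8p − 1; against Z: (-2)p + 1(1−p) = −3p + 1.
Setting these equal: 8p − 1 = −3p + 1 ⇒ 11p = 2 ⇒ p = 2/11, and the value is (8)·(2/11) − 1 = 5/11.
For Player II: with q = P(X), equating R1's and R3's payoffs gives 9q − 2 = −2q + 1 ⇒ q = 3/11.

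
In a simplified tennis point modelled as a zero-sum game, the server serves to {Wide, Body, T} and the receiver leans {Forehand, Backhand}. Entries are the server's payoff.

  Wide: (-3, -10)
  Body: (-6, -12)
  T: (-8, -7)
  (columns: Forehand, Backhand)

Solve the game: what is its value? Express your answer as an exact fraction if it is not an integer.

Row minima: Wide → -10, Body → -12, T → -8; maximin = -8.
Column maxima: Forehand → -3, Backhand → -7; minimax = -7.
-8 ≠ -7, so there is no saddle point; optimal play is mixed.
Body is strictly dominated by Wide, so the server never plays it.
On the remaining 2×2 (Wide, T vs Forehand, Backhand):
Let the server play Wide with probability p. Expected payoff against Forehand: (-3)p + (-8)(1−p) = 5p − 8; against Backhand: (-10)p + (-7)(1−p) = −3p − 7.
Setting these equal: 5p − 8 = −3p − 7 ⇒ 8p = 1 ⇒ p = 1/8, and the value is (5)·(1/8) − 8 = -59/8.
For the receiver: with q = P(Forehand), equating Wide's and T's payoffs gives 7q − 10 = −q − 7 ⇒ q = 3/8.

-59/8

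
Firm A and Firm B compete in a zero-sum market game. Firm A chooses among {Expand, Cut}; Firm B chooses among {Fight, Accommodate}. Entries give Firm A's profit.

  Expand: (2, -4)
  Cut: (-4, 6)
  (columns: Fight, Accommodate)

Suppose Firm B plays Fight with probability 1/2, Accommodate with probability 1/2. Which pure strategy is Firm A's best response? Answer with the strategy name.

Expected payoff of Expand: (1/2)·2 + (1/2)·(-4) = -1.
Expected payoff of Cut: (1/2)·(-4) + (1/2)·6 = 1.
The largest is 1, so Firm A's best response is Cut.

Cut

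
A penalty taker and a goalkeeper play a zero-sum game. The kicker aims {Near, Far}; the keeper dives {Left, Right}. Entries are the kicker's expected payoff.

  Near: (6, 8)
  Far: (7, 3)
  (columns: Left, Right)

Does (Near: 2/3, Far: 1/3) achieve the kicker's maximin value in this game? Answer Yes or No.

Against Left this mix gives (2/3)·6 + (1/3)·7 = 19/3.
Against Right this mix gives (2/3)·8 + (1/3)·3 = 19/3.
All of the keeper's active replies (Left, Right) yield 19/3, and no column does worse for the kicker. The mix makes the keeper indifferent and guarantees 19/3, so it is optimal.

Yes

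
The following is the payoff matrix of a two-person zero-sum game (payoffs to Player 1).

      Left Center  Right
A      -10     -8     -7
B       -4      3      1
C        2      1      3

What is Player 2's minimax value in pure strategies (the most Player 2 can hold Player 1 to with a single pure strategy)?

2

Column maxima: Left → 2, Center → 3, Right → 3.
The smallest of these is 2.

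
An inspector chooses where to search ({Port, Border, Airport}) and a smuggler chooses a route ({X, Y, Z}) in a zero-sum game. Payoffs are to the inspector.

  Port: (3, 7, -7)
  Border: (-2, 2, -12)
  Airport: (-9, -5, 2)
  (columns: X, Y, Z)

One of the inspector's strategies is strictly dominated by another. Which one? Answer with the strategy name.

Border

Port gives a strictly higher payoff than Border against every column: 3 > -2, 7 > 2, -7 > -12.
So Border is strictly dominated and the inspector never plays it.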